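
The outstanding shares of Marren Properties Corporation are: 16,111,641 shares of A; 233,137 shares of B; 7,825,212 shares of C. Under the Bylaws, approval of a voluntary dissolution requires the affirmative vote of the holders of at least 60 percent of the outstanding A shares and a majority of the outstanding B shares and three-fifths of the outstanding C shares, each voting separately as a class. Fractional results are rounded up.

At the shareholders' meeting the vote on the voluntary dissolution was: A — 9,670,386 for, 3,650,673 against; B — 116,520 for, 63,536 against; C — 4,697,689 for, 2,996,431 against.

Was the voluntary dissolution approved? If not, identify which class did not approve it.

Not approved — the B shares did not give the required vote.

A: 3/5 of 16111641 = 9666984.60, rounded up to 9666985; 9,666,985 required, 9,670,386 in favor — approved.
B: a majority of 233137 is 116569; 116,569 required, 116,520 in favor — not approved.
C: 3/5 of 7825212 = 4695127.20, rounded up to 4695128; 4,695,128 required, 4,697,689 in favor — approved.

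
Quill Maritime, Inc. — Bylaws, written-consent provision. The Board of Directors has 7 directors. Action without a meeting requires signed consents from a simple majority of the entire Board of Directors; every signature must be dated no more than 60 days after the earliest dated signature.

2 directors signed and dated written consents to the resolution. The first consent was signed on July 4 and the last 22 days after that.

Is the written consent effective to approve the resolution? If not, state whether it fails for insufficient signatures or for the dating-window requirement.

Signatures required: a simple majority of 7 — a majority of 7 is 4, so 4 needed; 2 signed. Insufficient.
Dating window: the latest signature is 22 days after the earliest; the limit is 60 days. Within the window.

Not effective — insufficient signatures.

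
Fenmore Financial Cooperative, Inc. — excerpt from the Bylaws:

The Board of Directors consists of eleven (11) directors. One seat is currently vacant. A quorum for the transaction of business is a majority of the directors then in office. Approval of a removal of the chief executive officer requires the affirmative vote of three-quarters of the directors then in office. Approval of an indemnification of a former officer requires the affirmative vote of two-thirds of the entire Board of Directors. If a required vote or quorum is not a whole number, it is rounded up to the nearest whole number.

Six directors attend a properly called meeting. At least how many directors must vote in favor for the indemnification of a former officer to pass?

The indemnification of a former officer requires two-thirds of the entire Board of Directors (11).
2/3 of 11 = 7.33, rounded up to 8.
(Only 6 can vote, so the indemnification of a former officer cannot pass at this meeting, but the required vote is still 8.)

8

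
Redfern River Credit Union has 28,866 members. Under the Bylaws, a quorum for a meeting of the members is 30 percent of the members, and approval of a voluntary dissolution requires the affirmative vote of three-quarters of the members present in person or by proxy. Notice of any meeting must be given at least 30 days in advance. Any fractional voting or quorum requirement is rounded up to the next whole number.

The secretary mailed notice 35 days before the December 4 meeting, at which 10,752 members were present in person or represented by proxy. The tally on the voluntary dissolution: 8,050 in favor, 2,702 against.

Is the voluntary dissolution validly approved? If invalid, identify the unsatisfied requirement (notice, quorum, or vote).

Invalid — vote requirement not satisfied.

Notice: 35 days given; 30 required. Satisfied.
Quorum: 30% of 28,866 = 8,659.80, rounded up to 8,660; 10,752 present. Satisfied.
Vote: requires three-fourths of those present (10,752); 3/4 of 10752 = 8064, so 8,064 needed; 8,050 in favor. Not satisfied.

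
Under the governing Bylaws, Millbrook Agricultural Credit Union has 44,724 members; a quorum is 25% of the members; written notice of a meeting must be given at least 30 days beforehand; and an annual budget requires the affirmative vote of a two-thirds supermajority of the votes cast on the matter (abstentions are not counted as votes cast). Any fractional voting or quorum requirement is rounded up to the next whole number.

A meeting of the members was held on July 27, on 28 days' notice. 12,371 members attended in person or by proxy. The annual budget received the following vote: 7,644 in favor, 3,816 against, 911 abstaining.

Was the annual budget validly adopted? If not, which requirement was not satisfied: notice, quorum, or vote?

Invalid — notice requirement not satisfied.

Notice: 28 days given; 30 required. Not satisfied.
Quorum: 25% of 44,724 = 11,181; 12,371 present. Satisfied.
Vote: requires two-thirds of the votes cast (12,371 − 911 abstaining = 11,460); 2/3 of 11460 = 7640, so 7,640 needed; 7,644 in favor. Satisfied.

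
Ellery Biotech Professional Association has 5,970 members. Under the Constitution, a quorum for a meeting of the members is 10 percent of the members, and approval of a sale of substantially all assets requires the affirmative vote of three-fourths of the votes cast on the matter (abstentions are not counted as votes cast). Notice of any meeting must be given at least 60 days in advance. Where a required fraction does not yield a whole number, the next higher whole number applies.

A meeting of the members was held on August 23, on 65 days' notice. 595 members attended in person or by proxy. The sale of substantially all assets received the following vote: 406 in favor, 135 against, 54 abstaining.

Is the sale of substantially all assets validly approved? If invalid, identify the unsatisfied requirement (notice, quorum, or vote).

Invalid — quorum requirement not satisfied.

Notice: 65 days given; 60 required. Satisfied.
Quorum: 10% of 5,970 = 597; 595 present. Not satisfied.
Vote: requires three-fourths of the votes cast (595 − 54 abstaining = 541); 3/4 of 541 = 405.75, rounded up to 406, so 406 needed; 406 in favor. Satisfied.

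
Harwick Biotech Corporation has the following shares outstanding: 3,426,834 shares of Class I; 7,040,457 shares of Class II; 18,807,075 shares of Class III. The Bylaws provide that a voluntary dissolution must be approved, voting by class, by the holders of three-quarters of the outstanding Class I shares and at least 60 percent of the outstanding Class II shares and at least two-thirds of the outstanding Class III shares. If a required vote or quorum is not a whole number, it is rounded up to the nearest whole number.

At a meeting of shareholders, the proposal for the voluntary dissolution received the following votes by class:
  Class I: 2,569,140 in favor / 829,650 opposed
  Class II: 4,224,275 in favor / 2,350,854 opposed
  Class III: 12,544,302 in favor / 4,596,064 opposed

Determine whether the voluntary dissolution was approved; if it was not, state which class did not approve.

Not approved — the Class I shares did not give the required vote.

Class I: 3/4 of 3426834 = 2570125.50, rounded up to 2570126; 2,570,126 required, 2,569,140 in favor — not approved.
Class II: 3/5 of 7040457 = 4224274.20, rounded up to 4224275; 4,224,275 required, 4,224,275 in favor — approved.
Class III: 2/3 of 18807075 = 12538050; 12,538,050 required, 12,544,302 in favor — approved.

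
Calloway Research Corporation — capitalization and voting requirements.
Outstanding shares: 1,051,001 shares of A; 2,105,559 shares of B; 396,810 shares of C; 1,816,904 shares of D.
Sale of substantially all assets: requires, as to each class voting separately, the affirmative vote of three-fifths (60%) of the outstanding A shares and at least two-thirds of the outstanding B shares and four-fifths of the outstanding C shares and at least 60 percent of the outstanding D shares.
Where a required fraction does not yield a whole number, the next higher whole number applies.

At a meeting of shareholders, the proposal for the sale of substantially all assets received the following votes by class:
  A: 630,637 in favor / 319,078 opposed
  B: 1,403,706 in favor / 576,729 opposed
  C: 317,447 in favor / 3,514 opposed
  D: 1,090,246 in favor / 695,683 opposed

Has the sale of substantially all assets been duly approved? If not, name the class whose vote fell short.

A: 3/5 of 1051001 = 630600.60, rounded up to 630601; 630,601 required, 630,637 in favor — approved.
B: 2/3 of 2105559 = 1403706; 1,403,706 required, 1,403,706 in favor — approved.
C: 4/5 of 396810 = 317448; 317,448 required, 317,447 in favor — not approved.
D: 3/5 of 1816904 = 1090142.40, rounded up to 1090143; 1,090,143 required, 1,090,246 in favor — approved.

Not approved — the C shares did not give the required vote.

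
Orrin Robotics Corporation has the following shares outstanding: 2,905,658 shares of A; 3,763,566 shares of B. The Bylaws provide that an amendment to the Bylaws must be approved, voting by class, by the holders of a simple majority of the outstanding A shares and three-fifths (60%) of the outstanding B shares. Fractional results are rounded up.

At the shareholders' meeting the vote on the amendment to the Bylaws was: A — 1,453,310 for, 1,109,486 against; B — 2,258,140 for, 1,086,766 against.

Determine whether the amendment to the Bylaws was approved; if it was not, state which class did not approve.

Approved — every class gave the required vote.

A: a majority of 2905658 is 1452830; 1,452,830 required, 1,453,310 in favor — approved.
B: 3/5 of 3763566 = 2258139.60, rounded up to 2258140; 2,258,140 required, 2,258,140 in favor — approved.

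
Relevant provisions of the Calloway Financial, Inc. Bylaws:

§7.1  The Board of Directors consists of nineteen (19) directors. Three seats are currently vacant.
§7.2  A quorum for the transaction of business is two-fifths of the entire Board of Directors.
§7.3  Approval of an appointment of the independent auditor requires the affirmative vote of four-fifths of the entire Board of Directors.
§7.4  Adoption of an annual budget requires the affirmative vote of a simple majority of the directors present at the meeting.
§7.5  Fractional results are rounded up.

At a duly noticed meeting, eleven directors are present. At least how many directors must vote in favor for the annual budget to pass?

6

The annual budget requires a majority of the directors present (11).
A majority of 11 is 6.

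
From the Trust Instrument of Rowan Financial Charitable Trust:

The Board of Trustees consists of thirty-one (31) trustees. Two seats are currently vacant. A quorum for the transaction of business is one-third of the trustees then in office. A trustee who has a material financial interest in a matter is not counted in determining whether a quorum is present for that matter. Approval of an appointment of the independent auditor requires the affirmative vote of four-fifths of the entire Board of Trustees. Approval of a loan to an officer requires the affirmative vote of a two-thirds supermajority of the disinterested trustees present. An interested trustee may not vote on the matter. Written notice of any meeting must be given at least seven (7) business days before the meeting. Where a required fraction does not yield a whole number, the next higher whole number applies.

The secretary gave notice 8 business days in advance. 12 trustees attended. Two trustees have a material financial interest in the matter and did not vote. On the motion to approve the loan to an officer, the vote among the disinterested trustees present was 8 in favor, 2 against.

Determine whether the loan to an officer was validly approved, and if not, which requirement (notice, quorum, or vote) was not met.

Notice: 8 business days given; 7 required (8 ≥ 7). Satisfied.
Quorum: 12 present, but the 2 interested trustees do not count, leaving 10. Quorum is 10. Satisfied.
Vote: the loan to an officer requires two-thirds of the disinterested trustees present (12 − 2 = 10). 2/3 of 10 = 6.67, rounded up to 7, so 7 affirmative votes are needed; 8 voted in favor. Satisfied.

Valid — all requirements satisfied.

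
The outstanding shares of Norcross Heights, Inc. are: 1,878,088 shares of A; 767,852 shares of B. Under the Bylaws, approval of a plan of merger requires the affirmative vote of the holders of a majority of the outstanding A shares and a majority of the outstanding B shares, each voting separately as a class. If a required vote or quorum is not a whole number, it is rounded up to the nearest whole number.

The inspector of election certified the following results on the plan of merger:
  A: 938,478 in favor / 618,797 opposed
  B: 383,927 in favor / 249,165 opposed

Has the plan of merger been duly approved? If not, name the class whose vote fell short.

Not approved — the A shares did not give the required vote.

A: a majority of 1878088 is 939045; 939,045 required, 938,478 in favor — not approved.
B: a majority of 767852 is 383927; 383,927 required, 383,927 in favor — approved.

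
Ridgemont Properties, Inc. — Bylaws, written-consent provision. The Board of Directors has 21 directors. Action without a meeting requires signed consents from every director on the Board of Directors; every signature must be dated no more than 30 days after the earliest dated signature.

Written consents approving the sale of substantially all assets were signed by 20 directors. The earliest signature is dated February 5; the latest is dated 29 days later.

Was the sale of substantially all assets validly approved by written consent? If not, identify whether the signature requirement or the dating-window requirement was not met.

Not effective — insufficient signatures.

Signatures required: every one of 21 — unanimous means all 21, so 21 needed; 20 signed. Insufficient.
Dating window: the latest signature is 29 days after the earliest; the limit is 30 days. Within the window.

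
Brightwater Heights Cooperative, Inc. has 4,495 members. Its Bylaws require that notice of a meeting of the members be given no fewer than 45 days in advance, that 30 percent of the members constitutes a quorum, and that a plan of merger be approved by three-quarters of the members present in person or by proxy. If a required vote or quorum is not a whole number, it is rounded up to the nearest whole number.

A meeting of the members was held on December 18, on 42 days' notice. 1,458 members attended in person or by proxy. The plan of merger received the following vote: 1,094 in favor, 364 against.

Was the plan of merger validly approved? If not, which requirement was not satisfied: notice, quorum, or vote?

Notice: 42 days given; 45 required. Not satisfied.
Quorum: 30% of 4,495 = 1,348.50, rounded up to 1,349; 1,458 present. Satisfied.
Vote: requires three-fourths of those present (1,458); 3/4 of 1458 = 1093.50, rounded up to 1094, so 1,094 needed; 1,094 in favor. Satisfied.

Invalid — notice requirement not satisfied.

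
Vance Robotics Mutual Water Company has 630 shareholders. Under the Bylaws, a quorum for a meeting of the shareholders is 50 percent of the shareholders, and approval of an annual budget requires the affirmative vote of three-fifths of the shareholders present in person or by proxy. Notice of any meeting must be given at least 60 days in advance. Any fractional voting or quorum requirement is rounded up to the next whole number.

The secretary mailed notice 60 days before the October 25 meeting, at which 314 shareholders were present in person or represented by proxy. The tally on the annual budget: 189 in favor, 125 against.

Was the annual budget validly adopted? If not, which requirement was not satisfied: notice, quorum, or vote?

Notice: 60 days given; 60 required. Satisfied.
Quorum: 50% of 630 = 315; 314 present. Not satisfied.
Vote: requires three-fifths of those present (314); 3/5 of 314 = 188.40, rounded up to 189, so 189 needed; 189 in favor. Satisfied.

Invalid — quorum requirement not satisfied.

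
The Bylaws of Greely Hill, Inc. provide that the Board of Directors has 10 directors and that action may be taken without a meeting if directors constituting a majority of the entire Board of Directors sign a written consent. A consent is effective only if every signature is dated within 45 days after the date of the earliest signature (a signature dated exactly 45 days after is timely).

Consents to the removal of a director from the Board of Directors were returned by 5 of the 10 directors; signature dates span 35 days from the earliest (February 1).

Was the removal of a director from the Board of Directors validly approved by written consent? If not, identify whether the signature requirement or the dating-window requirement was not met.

Not effective — insufficient signatures.

Signatures required: a majority of 10 — a majority of 10 is 6, so 6 needed; 5 signed. Insufficient.
Dating window: the latest signature is 35 days after the earliest; the limit is 45 days. Within the window.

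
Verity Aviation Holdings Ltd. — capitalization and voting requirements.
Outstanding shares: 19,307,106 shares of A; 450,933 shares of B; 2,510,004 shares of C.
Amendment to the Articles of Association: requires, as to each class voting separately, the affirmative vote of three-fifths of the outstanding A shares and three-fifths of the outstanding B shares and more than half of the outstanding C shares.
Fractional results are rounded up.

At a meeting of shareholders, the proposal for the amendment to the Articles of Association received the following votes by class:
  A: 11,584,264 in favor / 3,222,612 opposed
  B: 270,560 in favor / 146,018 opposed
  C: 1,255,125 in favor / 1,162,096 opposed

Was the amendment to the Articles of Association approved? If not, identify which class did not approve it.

A: 3/5 of 19307106 = 11584263.60, rounded up to 11584264; 11,584,264 required, 11,584,264 in favor — approved.
B: 3/5 of 450933 = 270559.80, rounded up to 270560; 270,560 required, 270,560 in favor — approved.
C: a majority of 2510004 is 1255003; 1,255,003 required, 1,255,125 in favor — approved.

Approved — every class gave the required vote.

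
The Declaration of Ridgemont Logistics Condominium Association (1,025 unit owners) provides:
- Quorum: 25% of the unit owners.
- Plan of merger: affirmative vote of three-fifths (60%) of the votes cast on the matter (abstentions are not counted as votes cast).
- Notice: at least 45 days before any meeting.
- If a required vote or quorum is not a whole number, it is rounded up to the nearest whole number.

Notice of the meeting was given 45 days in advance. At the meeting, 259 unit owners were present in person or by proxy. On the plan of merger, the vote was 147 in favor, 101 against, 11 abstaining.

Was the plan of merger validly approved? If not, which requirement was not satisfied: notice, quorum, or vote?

Notice: 45 days given; 45 required. Satisfied.
Quorum: 25% of 1,025 = 256.25, rounded up to 257; 259 present. Satisfied.
Vote: requires three-fifths of the votes cast (259 − 11 abstaining = 248); 3/5 of 248 = 148.80, rounded up to 149, so 149 needed; 147 in favor. Not satisfied.

Invalid — vote requirement not satisfied.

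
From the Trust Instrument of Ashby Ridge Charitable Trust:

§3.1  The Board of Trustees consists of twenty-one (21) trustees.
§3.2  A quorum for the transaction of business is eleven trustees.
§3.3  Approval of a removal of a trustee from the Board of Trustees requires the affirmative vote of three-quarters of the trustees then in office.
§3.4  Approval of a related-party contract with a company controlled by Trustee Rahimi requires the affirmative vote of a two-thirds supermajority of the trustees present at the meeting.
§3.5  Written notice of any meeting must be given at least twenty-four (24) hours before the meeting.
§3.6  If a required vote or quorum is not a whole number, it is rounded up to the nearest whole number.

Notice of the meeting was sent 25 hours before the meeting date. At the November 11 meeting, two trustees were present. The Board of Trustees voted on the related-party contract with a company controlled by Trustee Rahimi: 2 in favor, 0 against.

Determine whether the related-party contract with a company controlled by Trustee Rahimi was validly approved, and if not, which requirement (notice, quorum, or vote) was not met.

Invalid — quorum requirement not satisfied.

Notice: 25 hours given; 24 required (25 ≥ 24). Satisfied.
Quorum: 2 present; quorum is 11. Not satisfied.
Vote: the related-party contract with a company controlled by Trustee Rahimi requires two-thirds of the trustees present (2). 2/3 of 2 = 1.33, rounded up to 2, so 2 affirmative votes are needed; 2 voted in favor. Satisfied. (Moot — without a quorum no business can be validly transacted.)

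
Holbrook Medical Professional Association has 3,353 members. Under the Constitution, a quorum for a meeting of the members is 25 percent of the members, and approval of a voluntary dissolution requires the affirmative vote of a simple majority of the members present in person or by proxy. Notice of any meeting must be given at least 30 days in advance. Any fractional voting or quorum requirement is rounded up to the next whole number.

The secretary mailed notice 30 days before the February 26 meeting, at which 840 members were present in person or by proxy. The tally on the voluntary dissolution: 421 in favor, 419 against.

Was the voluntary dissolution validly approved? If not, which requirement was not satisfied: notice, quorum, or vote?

Valid — all requirements satisfied.

Notice: 30 days given; 30 required. Satisfied.
Quorum: 25% of 3,353 = 838.25, rounded up to 839; 840 present. Satisfied.
Vote: requires a majority of those present (840); a majority of 840 is 421, so 421 needed; 421 in favor. Satisfied.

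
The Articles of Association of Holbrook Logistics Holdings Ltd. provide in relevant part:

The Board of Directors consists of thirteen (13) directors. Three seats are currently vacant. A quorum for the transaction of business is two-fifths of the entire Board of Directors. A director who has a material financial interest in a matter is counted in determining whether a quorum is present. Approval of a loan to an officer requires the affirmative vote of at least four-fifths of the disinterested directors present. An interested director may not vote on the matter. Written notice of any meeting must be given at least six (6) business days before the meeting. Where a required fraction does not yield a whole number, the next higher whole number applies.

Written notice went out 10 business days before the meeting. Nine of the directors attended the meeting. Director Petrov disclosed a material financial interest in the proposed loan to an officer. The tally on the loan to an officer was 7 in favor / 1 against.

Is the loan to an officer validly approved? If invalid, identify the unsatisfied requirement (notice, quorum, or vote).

Notice: 10 business days given; 6 required (10 ≥ 6). Satisfied.
Quorum: 9 present (interested directors count toward quorum); quorum is 6. Satisfied.
Vote: the loan to an officer requires four-fifths of the disinterested directors present (9 − 1 = 8). 4/5 of 8 = 6.40, rounded up to 7, so 7 affirmative votes are needed; 7 voted in favor. Satisfied.

Valid — all requirements satisfied.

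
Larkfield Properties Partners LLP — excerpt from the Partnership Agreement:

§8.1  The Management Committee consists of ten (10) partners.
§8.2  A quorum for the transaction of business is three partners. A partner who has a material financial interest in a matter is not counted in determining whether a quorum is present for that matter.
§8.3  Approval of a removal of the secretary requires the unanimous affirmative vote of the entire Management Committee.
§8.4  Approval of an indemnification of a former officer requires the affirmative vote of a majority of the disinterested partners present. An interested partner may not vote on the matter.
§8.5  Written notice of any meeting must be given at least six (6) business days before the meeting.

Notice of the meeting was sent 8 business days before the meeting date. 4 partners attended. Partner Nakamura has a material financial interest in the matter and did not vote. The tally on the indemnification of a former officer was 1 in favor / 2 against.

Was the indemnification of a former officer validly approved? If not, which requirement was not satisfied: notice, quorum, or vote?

Invalid — vote requirement not satisfied.

Notice: 8 business days given; 6 required (8 ≥ 6). Satisfied.
Quorum: 4 present, but the 1 interested partner does not count, leaving 3. Quorum is 3. Satisfied.
Vote: the indemnification of a former officer requires a majority of the disinterested partners present (4 − 1 = 3). A majority of 3 is 2, so 2 affirmative votes are needed; 1 voted in favor. Not satisfied.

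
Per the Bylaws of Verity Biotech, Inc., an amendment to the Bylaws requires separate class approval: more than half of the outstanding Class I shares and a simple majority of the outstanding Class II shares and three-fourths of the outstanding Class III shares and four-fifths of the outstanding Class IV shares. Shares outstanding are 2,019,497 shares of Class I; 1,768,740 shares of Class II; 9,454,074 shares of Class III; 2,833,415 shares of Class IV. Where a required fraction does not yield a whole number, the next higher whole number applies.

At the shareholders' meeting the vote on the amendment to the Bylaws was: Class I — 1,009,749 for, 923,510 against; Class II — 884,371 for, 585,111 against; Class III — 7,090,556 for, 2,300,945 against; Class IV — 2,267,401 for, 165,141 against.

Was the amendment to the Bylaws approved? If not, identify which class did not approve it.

Approved — every class gave the required vote.

Class I: a majority of 2019497 is 1009749; 1,009,749 required, 1,009,749 in favor — approved.
Class II: a majority of 1768740 is 884371; 884,371 required, 884,371 in favor — approved.
Class III: 3/4 of 9454074 = 7090555.50, rounded up to 7090556; 7,090,556 required, 7,090,556 in favor — approved.
Class IV: 4/5 of 2833415 = 2266732; 2,266,732 required, 2,267,401 in favor — approved.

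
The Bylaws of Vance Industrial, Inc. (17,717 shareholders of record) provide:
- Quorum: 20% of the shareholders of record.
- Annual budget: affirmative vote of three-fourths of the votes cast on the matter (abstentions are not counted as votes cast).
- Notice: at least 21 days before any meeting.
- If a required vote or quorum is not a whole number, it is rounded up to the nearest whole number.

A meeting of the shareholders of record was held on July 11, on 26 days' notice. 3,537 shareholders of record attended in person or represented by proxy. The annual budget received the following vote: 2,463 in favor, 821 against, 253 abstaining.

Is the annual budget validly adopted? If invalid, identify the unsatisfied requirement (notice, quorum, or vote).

Invalid — quorum requirement not satisfied.

Notice: 26 days given; 21 required. Satisfied.
Quorum: 20% of 17,717 = 3,543.40, rounded up to 3,544; 3,537 present. Not satisfied.
Vote: requires three-fourths of the votes cast (3,537 − 253 abstaining = 3,284); 3/4 of 3284 = 2463, so 2,463 needed; 2,463 in favor. Satisfied.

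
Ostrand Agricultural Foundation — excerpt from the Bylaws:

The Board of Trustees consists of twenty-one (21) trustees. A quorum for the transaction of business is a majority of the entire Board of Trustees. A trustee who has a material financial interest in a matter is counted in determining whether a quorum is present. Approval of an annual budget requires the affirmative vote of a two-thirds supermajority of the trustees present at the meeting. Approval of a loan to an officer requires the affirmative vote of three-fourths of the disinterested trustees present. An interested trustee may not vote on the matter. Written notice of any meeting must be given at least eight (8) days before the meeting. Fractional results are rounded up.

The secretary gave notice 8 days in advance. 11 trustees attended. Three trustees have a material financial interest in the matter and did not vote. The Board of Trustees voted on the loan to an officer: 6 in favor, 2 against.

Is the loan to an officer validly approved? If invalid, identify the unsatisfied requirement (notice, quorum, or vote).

Valid — all requirements satisfied.

Notice: 8 days given; 8 required (8 ≥ 8). Satisfied.
Quorum: 11 present (interested trustees count toward quorum); quorum is 11. Satisfied.
Vote: the loan to an officer requires three-fourths of the disinterested trustees present (11 − 3 = 8). 3/4 of 8 = 6, so 6 affirmative votes are needed; 6 voted in favor. Satisfied.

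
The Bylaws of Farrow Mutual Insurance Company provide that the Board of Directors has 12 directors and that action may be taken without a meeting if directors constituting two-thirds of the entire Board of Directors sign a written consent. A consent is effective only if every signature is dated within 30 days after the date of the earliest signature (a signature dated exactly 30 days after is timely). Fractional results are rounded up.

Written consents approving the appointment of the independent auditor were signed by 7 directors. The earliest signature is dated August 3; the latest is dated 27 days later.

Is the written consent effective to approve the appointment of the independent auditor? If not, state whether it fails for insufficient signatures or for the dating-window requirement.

Signatures required: two-thirds of 12 — 2/3 of 12 = 8, so 8 needed; 7 signed. Insufficient.
Dating window: the latest signature is 27 days after the earliest; the limit is 30 days. Within the window.

Not effective — insufficient signatures.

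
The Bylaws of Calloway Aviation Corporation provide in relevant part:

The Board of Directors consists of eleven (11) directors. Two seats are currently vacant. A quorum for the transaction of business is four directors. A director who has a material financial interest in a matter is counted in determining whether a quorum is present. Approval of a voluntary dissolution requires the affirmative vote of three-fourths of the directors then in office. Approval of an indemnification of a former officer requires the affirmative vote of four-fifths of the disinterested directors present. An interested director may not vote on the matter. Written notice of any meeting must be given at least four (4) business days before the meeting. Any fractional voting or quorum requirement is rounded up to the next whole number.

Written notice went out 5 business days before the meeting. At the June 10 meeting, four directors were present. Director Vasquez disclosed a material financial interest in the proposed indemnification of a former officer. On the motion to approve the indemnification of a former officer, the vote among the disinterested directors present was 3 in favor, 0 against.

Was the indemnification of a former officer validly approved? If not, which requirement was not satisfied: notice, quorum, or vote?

Notice: 5 business days given; 4 required (5 ≥ 4). Satisfied.
Quorum: 4 present (interested directors count toward quorum); quorum is 4. Satisfied.
Vote: the indemnification of a former officer requires four-fifths of the disinterested directors present (4 − 1 = 3). 4/5 of 3 = 2.40, rounded up to 3, so 3 affirmative votes are needed; 3 voted in favor. Satisfied.

Valid — all requirements satisfied.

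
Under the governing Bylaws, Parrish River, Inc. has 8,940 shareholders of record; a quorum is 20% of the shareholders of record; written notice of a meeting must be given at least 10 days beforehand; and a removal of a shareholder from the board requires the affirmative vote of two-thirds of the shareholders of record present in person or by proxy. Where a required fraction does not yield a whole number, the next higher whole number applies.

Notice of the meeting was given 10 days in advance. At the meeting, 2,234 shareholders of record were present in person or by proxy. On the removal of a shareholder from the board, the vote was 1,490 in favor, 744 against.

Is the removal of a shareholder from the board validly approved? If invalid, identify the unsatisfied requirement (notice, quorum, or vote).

Notice: 10 days given; 10 required. Satisfied.
Quorum: 20% of 8,940 = 1,788; 2,234 present. Satisfied.
Vote: requires two-thirds of those present (2,234); 2/3 of 2234 = 1489.33, rounded up to 1490, so 1,490 needed; 1,490 in favor. Satisfied.

Valid — all requirements satisfied.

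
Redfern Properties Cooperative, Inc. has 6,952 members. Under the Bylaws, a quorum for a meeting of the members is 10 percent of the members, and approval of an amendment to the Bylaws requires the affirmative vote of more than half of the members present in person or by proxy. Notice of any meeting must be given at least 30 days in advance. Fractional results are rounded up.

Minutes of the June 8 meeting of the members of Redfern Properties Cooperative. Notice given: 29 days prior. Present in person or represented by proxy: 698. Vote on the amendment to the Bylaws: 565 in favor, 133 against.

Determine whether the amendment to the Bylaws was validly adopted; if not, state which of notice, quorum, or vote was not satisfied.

Invalid — notice requirement not satisfied.

Notice: 29 days given; 30 required. Not satisfied.
Quorum: 10% of 6,952 = 695.20, rounded up to 696; 698 present. Satisfied.
Vote: requires a majority of those present (698); a majority of 698 is 350, so 350 needed; 565 in favor. Satisfied.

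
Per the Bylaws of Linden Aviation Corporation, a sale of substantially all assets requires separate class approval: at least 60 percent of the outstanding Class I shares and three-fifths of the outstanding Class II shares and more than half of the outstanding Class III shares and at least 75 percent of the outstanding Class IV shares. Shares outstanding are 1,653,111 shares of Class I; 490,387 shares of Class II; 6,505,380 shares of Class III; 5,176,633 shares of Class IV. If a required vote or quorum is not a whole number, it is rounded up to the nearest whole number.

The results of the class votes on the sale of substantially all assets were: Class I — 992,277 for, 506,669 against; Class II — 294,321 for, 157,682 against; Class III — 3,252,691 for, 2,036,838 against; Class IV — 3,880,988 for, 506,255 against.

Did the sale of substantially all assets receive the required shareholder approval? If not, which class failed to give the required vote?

Class I: 3/5 of 1653111 = 991866.60, rounded up to 991867; 991,867 required, 992,277 in favor — approved.
Class II: 3/5 of 490387 = 294232.20, rounded up to 294233; 294,233 required, 294,321 in favor — approved.
Class III: a majority of 6505380 is 3252691; 3,252,691 required, 3,252,691 in favor — approved.
Class IV: 3/4 of 5176633 = 3882474.75, rounded up to 3882475; 3,882,475 required, 3,880,988 in favor — not approved.

Not approved — the Class IV shares did not give the required vote.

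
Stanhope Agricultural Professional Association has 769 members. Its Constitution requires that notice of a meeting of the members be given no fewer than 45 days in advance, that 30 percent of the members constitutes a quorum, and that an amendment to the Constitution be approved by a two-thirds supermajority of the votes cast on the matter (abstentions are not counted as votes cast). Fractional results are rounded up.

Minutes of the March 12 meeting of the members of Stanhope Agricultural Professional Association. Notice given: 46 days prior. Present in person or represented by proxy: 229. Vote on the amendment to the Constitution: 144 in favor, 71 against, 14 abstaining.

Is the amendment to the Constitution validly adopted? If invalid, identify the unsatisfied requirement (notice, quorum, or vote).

Notice: 46 days given; 45 required. Satisfied.
Quorum: 30% of 769 = 230.70, rounded up to 231; 229 present. Not satisfied.
Vote: requires two-thirds of the votes cast (229 − 14 abstaining = 215); 2/3 of 215 = 143.33, rounded up to 144, so 144 needed; 144 in favor. Satisfied.

Invalid — quorum requirement not satisfied.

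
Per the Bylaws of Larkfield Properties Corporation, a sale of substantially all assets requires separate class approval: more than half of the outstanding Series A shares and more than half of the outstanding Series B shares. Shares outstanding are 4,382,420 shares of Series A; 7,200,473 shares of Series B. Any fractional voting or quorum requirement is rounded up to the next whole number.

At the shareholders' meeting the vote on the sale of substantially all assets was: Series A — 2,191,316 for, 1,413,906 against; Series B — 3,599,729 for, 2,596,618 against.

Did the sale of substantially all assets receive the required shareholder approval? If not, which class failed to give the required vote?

Series A: a majority of 4382420 is 2191211; 2,191,211 required, 2,191,316 in favor — approved.
Series B: a majority of 7200473 is 3600237; 3,600,237 required, 3,599,729 in favor — not approved.

Not approved — the Series B shares did not give the required vote.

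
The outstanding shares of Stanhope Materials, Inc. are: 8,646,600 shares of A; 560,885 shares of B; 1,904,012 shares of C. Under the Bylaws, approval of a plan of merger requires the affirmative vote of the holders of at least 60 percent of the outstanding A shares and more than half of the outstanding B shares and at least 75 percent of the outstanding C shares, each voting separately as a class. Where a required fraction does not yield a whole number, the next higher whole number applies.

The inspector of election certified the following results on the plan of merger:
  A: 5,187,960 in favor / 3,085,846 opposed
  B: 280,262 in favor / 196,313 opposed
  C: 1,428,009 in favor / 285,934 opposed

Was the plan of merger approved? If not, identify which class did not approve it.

Not approved — the B shares did not give the required vote.

A: 3/5 of 8646600 = 5187960; 5,187,960 required, 5,187,960 in favor — approved.
B: a majority of 560885 is 280443; 280,443 required, 280,262 in favor — not approved.
C: 3/4 of 1904012 = 1428009; 1,428,009 required, 1,428,009 in favor — approved.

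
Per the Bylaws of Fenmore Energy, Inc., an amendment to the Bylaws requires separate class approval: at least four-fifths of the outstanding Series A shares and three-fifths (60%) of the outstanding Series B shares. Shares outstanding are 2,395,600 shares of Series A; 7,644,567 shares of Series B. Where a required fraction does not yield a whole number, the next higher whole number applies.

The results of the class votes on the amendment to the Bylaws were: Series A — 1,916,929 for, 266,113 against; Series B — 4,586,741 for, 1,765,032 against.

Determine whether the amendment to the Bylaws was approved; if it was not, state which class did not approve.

Approved — every class gave the required vote.

Series A: 4/5 of 2395600 = 1916480; 1,916,480 required, 1,916,929 in favor — approved.
Series B: 3/5 of 7644567 = 4586740.20, rounded up to 4586741; 4,586,741 required, 4,586,741 in favor — approved.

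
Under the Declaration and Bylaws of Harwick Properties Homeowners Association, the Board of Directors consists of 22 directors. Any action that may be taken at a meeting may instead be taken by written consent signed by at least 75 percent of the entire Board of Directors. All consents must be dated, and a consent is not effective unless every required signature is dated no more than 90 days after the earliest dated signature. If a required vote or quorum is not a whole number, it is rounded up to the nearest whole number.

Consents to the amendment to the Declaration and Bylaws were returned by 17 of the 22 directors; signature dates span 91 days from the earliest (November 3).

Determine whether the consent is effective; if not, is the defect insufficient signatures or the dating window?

Signatures required: at least 75 percent of 22 — 3/4 of 22 = 16.50, rounded up to 17, so 17 needed; 17 signed. Sufficient.
Dating window: the latest signature is 91 days after the earliest; the limit is 90 days. Outside the window.

Not effective — dating-window requirement not satisfied.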